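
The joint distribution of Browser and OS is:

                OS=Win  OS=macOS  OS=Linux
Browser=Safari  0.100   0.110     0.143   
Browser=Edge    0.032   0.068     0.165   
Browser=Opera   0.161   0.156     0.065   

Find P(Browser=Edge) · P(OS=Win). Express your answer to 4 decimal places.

0.0776

P(Browser=Edge) = 0.032 + 0.068 + 0.165 = 0.265.
P(OS=Win) = 0.100 + 0.032 + 0.161 = 0.293.
Product: 0.265 × 0.293 = 0.0776.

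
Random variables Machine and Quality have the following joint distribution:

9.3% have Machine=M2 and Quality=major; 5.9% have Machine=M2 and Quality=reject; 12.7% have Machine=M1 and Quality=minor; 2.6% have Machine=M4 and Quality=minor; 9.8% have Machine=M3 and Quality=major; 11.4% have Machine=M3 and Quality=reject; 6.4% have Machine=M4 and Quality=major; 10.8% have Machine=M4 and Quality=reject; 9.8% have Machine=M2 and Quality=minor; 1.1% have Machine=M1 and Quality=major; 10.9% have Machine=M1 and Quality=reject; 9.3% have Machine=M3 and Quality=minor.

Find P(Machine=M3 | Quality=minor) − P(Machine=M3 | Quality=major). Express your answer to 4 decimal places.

P(Quality=minor) = 0.127 + 0.098 + 0.093 + 0.026 = 0.344; P(Machine=M3 | Quality=minor) = 0.093/0.344 = 0.27035.
P(Quality=major) = 0.011 + 0.093 + 0.098 + 0.064 = 0.266; P(Machine=M3 | Quality=major) = 0.098/0.266 = 0.36842.
Difference = -0.0981.

-0.0981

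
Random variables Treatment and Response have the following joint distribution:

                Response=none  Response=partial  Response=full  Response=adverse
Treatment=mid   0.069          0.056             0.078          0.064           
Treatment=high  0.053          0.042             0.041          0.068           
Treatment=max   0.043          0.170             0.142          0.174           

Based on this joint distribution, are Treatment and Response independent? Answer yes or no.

no

P(Treatment=max) = 0.529 and P(Response=none) = 0.165, so their product is 0.08729, but P(Treatment=max, Response=none) = 0.043. Since these differ, Treatment and Response are not independent.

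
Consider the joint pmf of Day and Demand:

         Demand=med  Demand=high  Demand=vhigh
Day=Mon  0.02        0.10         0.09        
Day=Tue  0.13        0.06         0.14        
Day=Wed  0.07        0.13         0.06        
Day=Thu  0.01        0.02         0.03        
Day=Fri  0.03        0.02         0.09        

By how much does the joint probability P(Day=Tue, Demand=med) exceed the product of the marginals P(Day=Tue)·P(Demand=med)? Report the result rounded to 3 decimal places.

P(Day=Tue) = 0.13 + 0.06 + 0.14 = 0.33.
P(Demand=med) = 0.02 + 0.13 + 0.07 + 0.01 + 0.03 = 0.26.
P(Day=Tue, Demand=med) − P(Day=Tue)P(Demand=med) = 0.13 − 0.33×0.26 = 0.044.

0.044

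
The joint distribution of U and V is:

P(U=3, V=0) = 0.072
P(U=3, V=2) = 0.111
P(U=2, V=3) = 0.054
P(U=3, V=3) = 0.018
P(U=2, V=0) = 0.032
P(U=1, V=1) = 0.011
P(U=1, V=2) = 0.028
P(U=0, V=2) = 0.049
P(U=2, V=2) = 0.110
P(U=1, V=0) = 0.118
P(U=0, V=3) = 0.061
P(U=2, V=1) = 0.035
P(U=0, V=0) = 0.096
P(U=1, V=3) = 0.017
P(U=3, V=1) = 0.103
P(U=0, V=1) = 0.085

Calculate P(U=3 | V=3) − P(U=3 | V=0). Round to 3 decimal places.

-0.106

P(V=3) = 0.061 + 0.017 + 0.054 + 0.018 = 0.150; P(U=3 | V=3) = 0.018/0.150 = 0.1200.
P(V=0) = 0.096 + 0.118 + 0.032 + 0.072 = 0.318; P(U=3 | V=0) = 0.072/0.318 = 0.2264.
Difference = -0.106.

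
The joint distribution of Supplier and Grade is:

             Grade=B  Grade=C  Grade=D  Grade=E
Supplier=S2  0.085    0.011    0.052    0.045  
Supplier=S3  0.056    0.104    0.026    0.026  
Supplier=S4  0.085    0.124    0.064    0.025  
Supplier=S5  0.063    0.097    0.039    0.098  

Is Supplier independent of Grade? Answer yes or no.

P(Supplier=S2) = 0.193 and P(Grade=C) = 0.336, so their product is 0.06485, but P(Supplier=S2, Grade=C) = 0.011. Since these differ, Supplier and Grade are not independent.

no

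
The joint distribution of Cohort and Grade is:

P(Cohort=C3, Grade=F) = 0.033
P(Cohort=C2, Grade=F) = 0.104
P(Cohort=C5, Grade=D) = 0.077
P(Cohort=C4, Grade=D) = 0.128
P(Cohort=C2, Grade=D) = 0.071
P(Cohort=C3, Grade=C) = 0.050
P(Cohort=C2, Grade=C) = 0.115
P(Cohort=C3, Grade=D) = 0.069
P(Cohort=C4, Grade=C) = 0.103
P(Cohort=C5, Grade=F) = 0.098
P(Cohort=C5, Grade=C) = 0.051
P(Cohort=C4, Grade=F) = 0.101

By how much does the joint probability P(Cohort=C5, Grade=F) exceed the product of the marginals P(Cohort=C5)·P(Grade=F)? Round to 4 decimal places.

0.0221

P(Cohort=C5) = 0.051 + 0.077 + 0.098 = 0.226.
P(Grade=F) = 0.104 + 0.033 + 0.101 + 0.098 = 0.336.
P(Cohort=C5, Grade=F) − P(Cohort=C5)P(Grade=F) = 0.098 − 0.226×0.336 = 0.0221.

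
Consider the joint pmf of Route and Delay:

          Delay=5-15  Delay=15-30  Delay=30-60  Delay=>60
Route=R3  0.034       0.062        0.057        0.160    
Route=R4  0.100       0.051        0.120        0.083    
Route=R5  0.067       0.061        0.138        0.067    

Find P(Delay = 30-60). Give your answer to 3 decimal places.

0.315

P(Delay=30-60) = 0.057 + 0.120 + 0.138 = 0.315.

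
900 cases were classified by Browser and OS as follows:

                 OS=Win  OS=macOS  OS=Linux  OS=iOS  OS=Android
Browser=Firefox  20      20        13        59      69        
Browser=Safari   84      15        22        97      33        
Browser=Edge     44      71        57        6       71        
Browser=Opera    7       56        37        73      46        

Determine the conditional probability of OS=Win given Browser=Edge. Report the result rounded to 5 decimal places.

0.17671

Total with Browser=Edge: 44 + 71 + 57 + 6 + 71 = 249.
P(OS=Win | Browser=Edge) = 44/249 = 0.17671.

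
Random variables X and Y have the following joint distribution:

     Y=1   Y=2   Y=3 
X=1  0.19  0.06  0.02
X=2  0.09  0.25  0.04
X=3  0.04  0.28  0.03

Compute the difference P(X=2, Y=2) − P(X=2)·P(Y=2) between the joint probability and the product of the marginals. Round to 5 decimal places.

0.02580

P(X=2) = 0.09 + 0.25 + 0.04 = 0.38.
P(Y=2) = 0.06 + 0.25 + 0.28 = 0.59.
P(X=2, Y=2) − P(X=2)P(Y=2) = 0.25 − 0.38×0.59 = 0.02580.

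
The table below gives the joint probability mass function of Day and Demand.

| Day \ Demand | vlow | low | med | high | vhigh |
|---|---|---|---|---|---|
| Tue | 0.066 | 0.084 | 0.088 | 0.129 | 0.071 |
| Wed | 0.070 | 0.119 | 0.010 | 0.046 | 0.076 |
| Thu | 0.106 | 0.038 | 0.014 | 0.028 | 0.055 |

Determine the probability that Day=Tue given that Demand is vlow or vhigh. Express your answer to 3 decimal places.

0.309

P(Demand=vlow) = 0.066 + 0.070 + 0.106 = 0.242.
P(Demand=vhigh) = 0.071 + 0.076 + 0.055 = 0.202.
P(Demand ∈ {vlow, vhigh}) = 0.242 + 0.202 = 0.444; P(Day=Tue, Demand ∈ {vlow, vhigh}) = 0.066 + 0.071 = 0.137.
P(Day=Tue | Demand ∈ {vlow, vhigh}) = 0.137/0.444 = 0.309.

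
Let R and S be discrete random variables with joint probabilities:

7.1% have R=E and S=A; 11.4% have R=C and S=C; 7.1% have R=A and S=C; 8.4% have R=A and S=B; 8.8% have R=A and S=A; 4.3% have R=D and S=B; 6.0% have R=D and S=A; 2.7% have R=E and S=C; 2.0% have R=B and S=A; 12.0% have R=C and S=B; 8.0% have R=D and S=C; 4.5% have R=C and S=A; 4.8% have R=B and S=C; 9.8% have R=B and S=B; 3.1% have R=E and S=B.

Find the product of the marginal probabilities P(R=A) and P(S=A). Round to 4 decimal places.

P(R=A) = 0.088 + 0.084 + 0.071 = 0.243.
P(S=A) = 0.088 + 0.020 + 0.045 + 0.060 + 0.071 = 0.284.
Product: 0.243 × 0.284 = 0.0690.

0.0690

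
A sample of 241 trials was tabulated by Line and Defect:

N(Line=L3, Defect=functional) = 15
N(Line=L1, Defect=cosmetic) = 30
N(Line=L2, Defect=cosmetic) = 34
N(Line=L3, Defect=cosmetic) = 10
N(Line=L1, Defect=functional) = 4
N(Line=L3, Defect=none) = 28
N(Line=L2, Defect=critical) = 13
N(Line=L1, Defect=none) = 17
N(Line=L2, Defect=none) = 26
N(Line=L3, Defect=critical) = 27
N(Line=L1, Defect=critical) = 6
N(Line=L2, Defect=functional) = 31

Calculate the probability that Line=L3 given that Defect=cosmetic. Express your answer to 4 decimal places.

0.1351

Total with Defect=cosmetic: 30 + 34 + 10 = 74.
P(Line=L3 | Defect=cosmetic) = 10/74 = 0.1351.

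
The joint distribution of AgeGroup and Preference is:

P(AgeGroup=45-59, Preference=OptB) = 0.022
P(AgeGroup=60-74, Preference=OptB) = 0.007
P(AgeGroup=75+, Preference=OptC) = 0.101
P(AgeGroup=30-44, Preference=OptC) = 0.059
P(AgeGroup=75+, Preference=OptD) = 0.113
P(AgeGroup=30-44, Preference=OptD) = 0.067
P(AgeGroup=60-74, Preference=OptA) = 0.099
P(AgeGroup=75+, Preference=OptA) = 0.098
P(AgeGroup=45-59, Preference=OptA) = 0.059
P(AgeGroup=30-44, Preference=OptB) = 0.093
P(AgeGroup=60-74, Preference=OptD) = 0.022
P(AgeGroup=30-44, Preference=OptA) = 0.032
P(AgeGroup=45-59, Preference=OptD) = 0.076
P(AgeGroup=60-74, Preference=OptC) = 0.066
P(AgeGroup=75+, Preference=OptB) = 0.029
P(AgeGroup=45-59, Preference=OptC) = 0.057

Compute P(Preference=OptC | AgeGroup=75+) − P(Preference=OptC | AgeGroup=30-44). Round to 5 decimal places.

P(AgeGroup=75+) = 0.098 + 0.029 + 0.101 + 0.113 = 0.341; P(Preference=OptC | AgeGroup=75+) = 0.101/0.341 = 0.296188.
P(AgeGroup=30-44) = 0.032 + 0.093 + 0.059 + 0.067 = 0.251; P(Preference=OptC | AgeGroup=30-44) = 0.059/0.251 = 0.235060.
Difference = 0.06113.

0.06113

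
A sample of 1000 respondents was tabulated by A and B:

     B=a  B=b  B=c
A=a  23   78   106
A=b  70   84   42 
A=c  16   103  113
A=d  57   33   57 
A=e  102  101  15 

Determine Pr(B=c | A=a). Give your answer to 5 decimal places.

0.51208

Total with A=a: 23 + 78 + 106 = 207.
P(B=c | A=a) = 106/207 = 0.51208.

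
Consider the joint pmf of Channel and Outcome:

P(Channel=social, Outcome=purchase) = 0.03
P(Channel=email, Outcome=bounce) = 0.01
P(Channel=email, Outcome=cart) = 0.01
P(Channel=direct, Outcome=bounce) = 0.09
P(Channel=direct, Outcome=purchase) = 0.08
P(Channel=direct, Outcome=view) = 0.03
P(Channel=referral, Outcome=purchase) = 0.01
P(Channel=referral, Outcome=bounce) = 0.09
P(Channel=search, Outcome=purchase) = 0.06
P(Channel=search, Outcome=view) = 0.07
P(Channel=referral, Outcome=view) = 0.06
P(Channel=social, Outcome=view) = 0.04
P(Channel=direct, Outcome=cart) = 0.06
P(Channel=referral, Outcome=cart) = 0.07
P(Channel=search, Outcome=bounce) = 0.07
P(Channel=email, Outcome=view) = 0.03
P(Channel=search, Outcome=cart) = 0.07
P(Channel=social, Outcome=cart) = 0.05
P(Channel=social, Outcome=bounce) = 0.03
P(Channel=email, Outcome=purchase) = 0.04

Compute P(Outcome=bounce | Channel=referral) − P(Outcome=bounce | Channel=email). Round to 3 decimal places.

0.280

P(Channel=referral) = 0.09 + 0.06 + 0.07 + 0.01 = 0.23; P(Outcome=bounce | Channel=referral) = 0.09/0.23 = 0.3913.
P(Channel=email) = 0.01 + 0.03 + 0.01 + 0.04 = 0.09; P(Outcome=bounce | Channel=email) = 0.01/0.09 = 0.1111.
Difference = 0.280.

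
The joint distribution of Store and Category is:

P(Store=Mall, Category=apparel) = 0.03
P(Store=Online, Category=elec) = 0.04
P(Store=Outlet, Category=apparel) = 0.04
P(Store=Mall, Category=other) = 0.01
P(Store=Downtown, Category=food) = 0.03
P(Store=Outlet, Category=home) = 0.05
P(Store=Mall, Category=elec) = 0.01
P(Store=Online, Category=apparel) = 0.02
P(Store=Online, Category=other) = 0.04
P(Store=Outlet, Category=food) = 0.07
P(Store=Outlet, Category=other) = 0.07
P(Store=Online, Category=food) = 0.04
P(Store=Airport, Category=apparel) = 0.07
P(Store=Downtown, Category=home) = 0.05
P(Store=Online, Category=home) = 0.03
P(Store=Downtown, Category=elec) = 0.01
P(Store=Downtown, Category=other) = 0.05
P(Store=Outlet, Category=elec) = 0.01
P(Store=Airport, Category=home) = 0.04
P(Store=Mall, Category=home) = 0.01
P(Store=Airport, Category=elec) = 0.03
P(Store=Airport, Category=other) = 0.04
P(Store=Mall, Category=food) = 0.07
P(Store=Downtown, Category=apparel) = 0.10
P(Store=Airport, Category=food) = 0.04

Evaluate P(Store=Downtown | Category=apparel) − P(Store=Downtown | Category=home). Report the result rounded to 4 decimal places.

0.1068

P(Category=apparel) = 0.10 + 0.03 + 0.07 + 0.04 + 0.02 = 0.26; P(Store=Downtown | Category=apparel) = 0.10/0.26 = 0.38462.
P(Category=home) = 0.05 + 0.01 + 0.04 + 0.05 + 0.03 = 0.18; P(Store=Downtown | Category=home) = 0.05/0.18 = 0.27778.
Difference = 0.1068.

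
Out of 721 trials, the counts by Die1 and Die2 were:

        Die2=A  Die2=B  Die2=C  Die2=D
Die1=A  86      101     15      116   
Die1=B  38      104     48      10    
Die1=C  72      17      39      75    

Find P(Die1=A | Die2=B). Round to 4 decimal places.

0.4550

Total with Die2=B: 101 + 104 + 17 = 222.
P(Die1=A | Die2=B) = 101/222 = 0.4550.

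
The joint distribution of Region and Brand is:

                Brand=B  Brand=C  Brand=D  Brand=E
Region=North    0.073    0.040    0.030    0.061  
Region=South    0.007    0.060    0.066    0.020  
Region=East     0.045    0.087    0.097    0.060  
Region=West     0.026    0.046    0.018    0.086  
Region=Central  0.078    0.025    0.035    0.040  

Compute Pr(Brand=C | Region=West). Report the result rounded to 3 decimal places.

P(Region=West) = 0.026 + 0.046 + 0.018 + 0.086 = 0.176.
P(Brand=C | Region=West) = 0.046/0.176 = 0.261.

0.261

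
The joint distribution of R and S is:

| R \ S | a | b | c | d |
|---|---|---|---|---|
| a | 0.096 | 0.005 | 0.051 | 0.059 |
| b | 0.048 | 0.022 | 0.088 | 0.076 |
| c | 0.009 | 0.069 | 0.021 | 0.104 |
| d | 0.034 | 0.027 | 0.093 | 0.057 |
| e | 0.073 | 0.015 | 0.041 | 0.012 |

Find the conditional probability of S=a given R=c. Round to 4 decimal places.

P(R=c) = 0.009 + 0.069 + 0.021 + 0.104 = 0.203.
P(S=a | R=c) = 0.009/0.203 = 0.0443.

0.0443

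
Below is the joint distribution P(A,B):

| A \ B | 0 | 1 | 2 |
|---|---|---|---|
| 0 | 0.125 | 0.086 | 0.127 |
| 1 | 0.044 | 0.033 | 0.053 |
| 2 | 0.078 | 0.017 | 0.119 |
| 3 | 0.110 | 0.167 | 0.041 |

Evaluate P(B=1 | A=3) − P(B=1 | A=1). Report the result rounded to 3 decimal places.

P(A=3) = 0.110 + 0.167 + 0.041 = 0.318; P(B=1 | A=3) = 0.167/0.318 = 0.5252.
P(A=1) = 0.044 + 0.033 + 0.053 = 0.130; P(B=1 | A=1) = 0.033/0.130 = 0.2538.
Difference = 0.271.

0.271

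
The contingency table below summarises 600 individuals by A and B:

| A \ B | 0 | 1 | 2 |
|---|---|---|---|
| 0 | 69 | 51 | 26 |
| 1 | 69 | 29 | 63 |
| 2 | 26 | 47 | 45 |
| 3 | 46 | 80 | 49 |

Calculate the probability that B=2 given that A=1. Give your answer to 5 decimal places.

Total with A=1: 69 + 29 + 63 = 161.
P(B=2 | A=1) = 63/161 = 0.39130.

0.39130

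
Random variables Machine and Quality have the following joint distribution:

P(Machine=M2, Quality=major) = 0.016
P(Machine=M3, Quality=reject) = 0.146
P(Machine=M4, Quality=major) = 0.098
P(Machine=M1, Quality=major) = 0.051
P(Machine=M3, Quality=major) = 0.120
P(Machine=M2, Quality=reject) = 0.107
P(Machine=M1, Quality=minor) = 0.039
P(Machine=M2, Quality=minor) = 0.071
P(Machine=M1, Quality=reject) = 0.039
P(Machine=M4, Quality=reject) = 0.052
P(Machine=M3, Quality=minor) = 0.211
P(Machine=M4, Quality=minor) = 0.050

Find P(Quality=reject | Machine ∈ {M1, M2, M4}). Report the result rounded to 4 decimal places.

0.3786

P(Machine=M1) = 0.039 + 0.051 + 0.039 = 0.129.
P(Machine=M2) = 0.071 + 0.016 + 0.107 = 0.194.
P(Machine=M4) = 0.050 + 0.098 + 0.052 = 0.200.
P(Machine ∈ {M1, M2, M4}) = 0.129 + 0.194 + 0.200 = 0.523; P(Quality=reject, Machine ∈ {M1, M2, M4}) = 0.039 + 0.107 + 0.052 = 0.198.
P(Quality=reject | Machine ∈ {M1, M2, M4}) = 0.198/0.523 = 0.3786.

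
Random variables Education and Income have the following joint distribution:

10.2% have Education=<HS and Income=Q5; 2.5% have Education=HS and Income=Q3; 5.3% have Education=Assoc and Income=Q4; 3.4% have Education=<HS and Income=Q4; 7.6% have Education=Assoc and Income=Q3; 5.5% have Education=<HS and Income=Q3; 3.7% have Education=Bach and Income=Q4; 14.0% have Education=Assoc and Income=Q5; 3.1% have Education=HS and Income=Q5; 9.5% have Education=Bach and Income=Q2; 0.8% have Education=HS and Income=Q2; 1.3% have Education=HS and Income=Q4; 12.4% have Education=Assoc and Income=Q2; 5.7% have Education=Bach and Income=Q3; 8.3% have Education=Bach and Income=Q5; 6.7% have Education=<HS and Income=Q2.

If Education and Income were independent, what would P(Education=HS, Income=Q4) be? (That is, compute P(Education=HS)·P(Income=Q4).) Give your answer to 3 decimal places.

P(Education=HS) = 0.008 + 0.025 + 0.013 + 0.031 = 0.077.
P(Income=Q4) = 0.034 + 0.013 + 0.053 + 0.037 = 0.137.
Product: 0.077 × 0.137 = 0.011.

0.011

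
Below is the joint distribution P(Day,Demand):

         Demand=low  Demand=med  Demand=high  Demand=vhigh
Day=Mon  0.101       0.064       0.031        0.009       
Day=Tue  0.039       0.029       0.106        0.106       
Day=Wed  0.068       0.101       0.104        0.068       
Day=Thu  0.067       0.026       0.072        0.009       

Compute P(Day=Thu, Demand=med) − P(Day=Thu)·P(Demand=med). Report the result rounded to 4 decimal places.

P(Day=Thu) = 0.067 + 0.026 + 0.072 + 0.009 = 0.174.
P(Demand=med) = 0.064 + 0.029 + 0.101 + 0.026 = 0.220.
P(Day=Thu, Demand=med) − P(Day=Thu)P(Demand=med) = 0.026 − 0.174×0.220 = -0.0123.

-0.0123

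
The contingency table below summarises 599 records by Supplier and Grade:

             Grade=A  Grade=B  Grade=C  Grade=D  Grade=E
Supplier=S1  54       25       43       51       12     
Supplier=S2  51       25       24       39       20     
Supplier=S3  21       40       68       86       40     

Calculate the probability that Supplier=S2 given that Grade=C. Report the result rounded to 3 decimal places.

0.178

Total with Grade=C: 43 + 24 + 68 = 135.
P(Supplier=S2 | Grade=C) = 24/135 = 0.178.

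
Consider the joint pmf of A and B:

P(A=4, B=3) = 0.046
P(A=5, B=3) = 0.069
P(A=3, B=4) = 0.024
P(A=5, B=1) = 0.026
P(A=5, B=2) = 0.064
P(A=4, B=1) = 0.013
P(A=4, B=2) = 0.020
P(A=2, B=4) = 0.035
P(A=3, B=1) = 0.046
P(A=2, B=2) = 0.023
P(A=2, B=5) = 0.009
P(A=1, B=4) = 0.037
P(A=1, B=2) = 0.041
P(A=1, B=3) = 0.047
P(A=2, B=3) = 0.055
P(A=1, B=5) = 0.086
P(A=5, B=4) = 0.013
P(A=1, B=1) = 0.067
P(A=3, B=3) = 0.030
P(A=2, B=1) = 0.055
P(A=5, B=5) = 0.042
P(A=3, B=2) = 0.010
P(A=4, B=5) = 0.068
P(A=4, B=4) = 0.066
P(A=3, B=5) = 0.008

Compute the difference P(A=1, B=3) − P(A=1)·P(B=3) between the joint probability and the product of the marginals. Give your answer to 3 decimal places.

-0.022

P(A=1) = 0.067 + 0.041 + 0.047 + 0.037 + 0.086 = 0.278.
P(B=3) = 0.047 + 0.055 + 0.030 + 0.046 + 0.069 = 0.247.
P(A=1, B=3) − P(A=1)P(B=3) = 0.047 − 0.278×0.247 = -0.022.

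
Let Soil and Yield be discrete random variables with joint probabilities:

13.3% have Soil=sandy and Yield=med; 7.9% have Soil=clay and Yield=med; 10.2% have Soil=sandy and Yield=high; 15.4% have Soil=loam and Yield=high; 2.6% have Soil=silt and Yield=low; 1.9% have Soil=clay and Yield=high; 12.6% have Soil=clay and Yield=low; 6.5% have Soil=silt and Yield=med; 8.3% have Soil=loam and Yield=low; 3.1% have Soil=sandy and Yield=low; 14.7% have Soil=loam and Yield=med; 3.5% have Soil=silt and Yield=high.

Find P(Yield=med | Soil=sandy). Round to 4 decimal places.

0.5000

P(Soil=sandy) = 0.031 + 0.133 + 0.102 = 0.266.
P(Yield=med | Soil=sandy) = 0.133/0.266 = 0.5000.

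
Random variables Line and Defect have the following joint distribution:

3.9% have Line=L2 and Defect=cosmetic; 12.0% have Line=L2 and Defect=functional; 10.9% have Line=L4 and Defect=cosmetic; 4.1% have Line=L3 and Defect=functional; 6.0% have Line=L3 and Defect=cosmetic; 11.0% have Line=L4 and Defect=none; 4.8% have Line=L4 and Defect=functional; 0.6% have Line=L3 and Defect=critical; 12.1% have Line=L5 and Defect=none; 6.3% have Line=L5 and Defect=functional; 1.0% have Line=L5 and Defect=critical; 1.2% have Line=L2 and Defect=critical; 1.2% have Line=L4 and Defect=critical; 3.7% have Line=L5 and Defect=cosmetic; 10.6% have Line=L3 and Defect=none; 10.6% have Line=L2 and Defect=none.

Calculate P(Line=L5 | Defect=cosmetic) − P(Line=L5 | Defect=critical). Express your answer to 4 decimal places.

-0.0990

P(Defect=cosmetic) = 0.039 + 0.060 + 0.109 + 0.037 = 0.245; P(Line=L5 | Defect=cosmetic) = 0.037/0.245 = 0.15102.
P(Defect=critical) = 0.012 + 0.006 + 0.012 + 0.010 = 0.040; P(Line=L5 | Defect=critical) = 0.010/0.040 = 0.25000.
Difference = -0.0990.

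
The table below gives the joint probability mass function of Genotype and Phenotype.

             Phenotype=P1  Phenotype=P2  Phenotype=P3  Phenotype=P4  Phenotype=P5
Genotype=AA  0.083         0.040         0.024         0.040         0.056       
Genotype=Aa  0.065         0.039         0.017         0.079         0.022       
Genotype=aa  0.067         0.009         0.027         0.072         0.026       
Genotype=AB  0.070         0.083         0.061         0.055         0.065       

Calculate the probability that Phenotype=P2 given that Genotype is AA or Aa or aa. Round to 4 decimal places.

P(Genotype=AA) = 0.083 + 0.040 + 0.024 + 0.040 + 0.056 = 0.243.
P(Genotype=Aa) = 0.065 + 0.039 + 0.017 + 0.079 + 0.022 = 0.222.
P(Genotype=aa) = 0.067 + 0.009 + 0.027 + 0.072 + 0.026 = 0.201.
P(Genotype ∈ {AA, Aa, aa}) = 0.243 + 0.222 + 0.201 = 0.666; P(Phenotype=P2, Genotype ∈ {AA, Aa, aa}) = 0.040 + 0.039 + 0.009 = 0.088.
P(Phenotype=P2 | Genotype ∈ {AA, Aa, aa}) = 0.088/0.666 = 0.1321.

0.1321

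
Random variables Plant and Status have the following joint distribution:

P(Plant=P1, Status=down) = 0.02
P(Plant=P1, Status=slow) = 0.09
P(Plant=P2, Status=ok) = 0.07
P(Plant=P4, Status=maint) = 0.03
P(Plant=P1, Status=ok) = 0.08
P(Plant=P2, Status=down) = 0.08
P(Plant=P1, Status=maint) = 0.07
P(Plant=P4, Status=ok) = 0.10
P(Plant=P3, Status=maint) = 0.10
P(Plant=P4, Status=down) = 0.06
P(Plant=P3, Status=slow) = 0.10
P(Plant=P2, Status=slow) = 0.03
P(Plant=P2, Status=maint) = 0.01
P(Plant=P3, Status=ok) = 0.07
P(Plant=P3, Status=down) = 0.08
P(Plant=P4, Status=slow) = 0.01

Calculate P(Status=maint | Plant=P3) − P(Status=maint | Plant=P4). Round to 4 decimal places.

P(Plant=P3) = 0.07 + 0.10 + 0.08 + 0.10 = 0.35; P(Status=maint | Plant=P3) = 0.10/0.35 = 0.28571.
P(Plant=P4) = 0.10 + 0.01 + 0.06 + 0.03 = 0.20; P(Status=maint | Plant=P4) = 0.03/0.20 = 0.15000.
Difference = 0.1357.

0.1357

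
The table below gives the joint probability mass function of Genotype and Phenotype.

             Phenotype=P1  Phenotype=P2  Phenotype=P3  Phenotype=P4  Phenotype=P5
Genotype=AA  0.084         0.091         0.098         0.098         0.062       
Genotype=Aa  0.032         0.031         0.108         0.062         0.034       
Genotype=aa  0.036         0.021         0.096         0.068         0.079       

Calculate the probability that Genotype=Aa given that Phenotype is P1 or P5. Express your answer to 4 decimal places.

P(Phenotype=P1) = 0.084 + 0.032 + 0.036 = 0.152.
P(Phenotype=P5) = 0.062 + 0.034 + 0.079 = 0.175.
P(Phenotype ∈ {P1, P5}) = 0.152 + 0.175 = 0.327; P(Genotype=Aa, Phenotype ∈ {P1, P5}) = 0.032 + 0.034 = 0.066.
P(Genotype=Aa | Phenotype ∈ {P1, P5}) = 0.066/0.327 = 0.2018.

0.2018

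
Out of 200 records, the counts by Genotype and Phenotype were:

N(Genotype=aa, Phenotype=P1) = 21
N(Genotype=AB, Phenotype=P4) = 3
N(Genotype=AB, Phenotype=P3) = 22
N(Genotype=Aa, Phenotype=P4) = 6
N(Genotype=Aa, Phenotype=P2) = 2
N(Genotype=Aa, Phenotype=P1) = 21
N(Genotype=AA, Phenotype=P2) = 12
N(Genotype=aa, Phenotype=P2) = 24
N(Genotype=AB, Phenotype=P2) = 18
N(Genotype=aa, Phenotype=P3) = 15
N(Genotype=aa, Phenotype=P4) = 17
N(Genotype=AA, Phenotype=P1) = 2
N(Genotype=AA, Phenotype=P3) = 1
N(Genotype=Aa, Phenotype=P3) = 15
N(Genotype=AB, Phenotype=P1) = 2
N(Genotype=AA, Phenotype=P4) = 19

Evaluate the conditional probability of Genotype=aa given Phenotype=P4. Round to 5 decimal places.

0.37778

Total with Phenotype=P4: 19 + 6 + 17 + 3 = 45.
P(Genotype=aa | Phenotype=P4) = 17/45 = 0.37778.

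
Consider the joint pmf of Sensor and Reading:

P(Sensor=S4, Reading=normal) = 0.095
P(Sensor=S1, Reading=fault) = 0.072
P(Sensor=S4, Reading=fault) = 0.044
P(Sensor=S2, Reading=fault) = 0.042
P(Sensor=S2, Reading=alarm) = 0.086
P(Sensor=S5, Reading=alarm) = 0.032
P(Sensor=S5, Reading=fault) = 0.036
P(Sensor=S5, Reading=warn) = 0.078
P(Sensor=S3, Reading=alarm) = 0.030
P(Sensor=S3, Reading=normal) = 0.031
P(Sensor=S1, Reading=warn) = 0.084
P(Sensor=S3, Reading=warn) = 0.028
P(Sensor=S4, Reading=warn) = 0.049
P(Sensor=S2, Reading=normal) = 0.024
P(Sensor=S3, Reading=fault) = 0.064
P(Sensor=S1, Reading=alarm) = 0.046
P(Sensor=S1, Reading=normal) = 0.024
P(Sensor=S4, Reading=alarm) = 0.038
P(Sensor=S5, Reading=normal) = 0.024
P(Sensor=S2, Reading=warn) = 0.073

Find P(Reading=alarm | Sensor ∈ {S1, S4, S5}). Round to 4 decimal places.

P(Sensor=S1) = 0.024 + 0.084 + 0.046 + 0.072 = 0.226.
P(Sensor=S4) = 0.095 + 0.049 + 0.038 + 0.044 = 0.226.
P(Sensor=S5) = 0.024 + 0.078 + 0.032 + 0.036 = 0.170.
P(Sensor ∈ {S1, S4, S5}) = 0.226 + 0.226 + 0.170 = 0.622; P(Reading=alarm, Sensor ∈ {S1, S4, S5}) = 0.046 + 0.038 + 0.032 = 0.116.
P(Reading=alarm | Sensor ∈ {S1, S4, S5}) = 0.116/0.622 = 0.1865.

0.1865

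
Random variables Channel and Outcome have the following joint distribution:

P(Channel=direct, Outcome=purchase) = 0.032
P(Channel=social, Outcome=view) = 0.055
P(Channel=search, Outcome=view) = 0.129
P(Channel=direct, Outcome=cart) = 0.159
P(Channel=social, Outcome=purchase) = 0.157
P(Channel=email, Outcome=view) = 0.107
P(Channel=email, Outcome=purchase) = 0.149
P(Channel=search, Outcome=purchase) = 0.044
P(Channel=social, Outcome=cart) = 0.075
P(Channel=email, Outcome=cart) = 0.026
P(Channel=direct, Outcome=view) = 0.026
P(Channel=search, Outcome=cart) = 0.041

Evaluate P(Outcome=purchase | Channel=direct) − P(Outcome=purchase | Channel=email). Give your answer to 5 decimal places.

P(Channel=direct) = 0.026 + 0.159 + 0.032 = 0.217; P(Outcome=purchase | Channel=direct) = 0.032/0.217 = 0.147465.
P(Channel=email) = 0.107 + 0.026 + 0.149 = 0.282; P(Outcome=purchase | Channel=email) = 0.149/0.282 = 0.528369.
Difference = -0.38090.

-0.38090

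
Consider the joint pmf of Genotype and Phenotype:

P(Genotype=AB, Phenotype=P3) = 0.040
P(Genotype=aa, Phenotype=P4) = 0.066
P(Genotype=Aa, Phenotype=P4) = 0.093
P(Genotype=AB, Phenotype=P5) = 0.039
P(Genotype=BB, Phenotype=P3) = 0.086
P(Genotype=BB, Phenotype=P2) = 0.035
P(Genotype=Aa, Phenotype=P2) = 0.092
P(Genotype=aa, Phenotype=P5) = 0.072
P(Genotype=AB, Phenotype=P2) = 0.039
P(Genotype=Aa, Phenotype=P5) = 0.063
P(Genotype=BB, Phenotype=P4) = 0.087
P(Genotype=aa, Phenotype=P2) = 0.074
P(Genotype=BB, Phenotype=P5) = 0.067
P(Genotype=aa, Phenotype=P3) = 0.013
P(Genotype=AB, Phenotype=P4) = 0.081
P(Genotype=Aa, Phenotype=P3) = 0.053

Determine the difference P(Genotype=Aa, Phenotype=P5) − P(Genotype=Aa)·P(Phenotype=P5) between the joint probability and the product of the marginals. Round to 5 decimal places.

-0.00954

P(Genotype=Aa) = 0.092 + 0.053 + 0.093 + 0.063 = 0.301.
P(Phenotype=P5) = 0.063 + 0.072 + 0.039 + 0.067 = 0.241.
P(Genotype=Aa, Phenotype=P5) − P(Genotype=Aa)P(Phenotype=P5) = 0.063 − 0.301×0.241 = -0.00954.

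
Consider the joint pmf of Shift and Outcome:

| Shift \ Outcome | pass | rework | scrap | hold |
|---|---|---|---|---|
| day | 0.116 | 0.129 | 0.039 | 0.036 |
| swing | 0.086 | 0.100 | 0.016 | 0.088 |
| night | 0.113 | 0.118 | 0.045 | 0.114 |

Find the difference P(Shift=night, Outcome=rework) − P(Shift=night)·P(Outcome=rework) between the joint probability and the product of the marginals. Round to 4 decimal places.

P(Shift=night) = 0.113 + 0.118 + 0.045 + 0.114 = 0.390.
P(Outcome=rework) = 0.129 + 0.100 + 0.118 = 0.347.
P(Shift=night, Outcome=rework) − P(Shift=night)P(Outcome=rework) = 0.118 − 0.390×0.347 = -0.0173.

-0.0173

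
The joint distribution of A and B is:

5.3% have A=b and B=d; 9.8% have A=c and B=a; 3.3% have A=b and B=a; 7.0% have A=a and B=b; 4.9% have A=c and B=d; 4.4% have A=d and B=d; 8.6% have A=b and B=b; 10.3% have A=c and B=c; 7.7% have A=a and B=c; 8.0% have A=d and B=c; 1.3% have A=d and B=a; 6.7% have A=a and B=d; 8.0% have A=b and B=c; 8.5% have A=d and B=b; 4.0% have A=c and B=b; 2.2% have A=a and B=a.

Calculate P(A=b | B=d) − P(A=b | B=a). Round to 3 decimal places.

0.050

P(B=d) = 0.067 + 0.053 + 0.049 + 0.044 = 0.213; P(A=b | B=d) = 0.053/0.213 = 0.2488.
P(B=a) = 0.022 + 0.033 + 0.098 + 0.013 = 0.166; P(A=b | B=a) = 0.033/0.166 = 0.1988.
Difference = 0.050.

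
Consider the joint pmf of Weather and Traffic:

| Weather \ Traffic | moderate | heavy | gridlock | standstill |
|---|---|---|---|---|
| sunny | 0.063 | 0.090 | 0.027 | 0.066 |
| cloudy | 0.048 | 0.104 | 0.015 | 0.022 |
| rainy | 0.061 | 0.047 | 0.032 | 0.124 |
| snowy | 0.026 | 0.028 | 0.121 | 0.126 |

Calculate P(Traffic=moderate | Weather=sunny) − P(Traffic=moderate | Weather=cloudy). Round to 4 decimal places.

0.0021

P(Weather=sunny) = 0.063 + 0.090 + 0.027 + 0.066 = 0.246; P(Traffic=moderate | Weather=sunny) = 0.063/0.246 = 0.25610.
P(Weather=cloudy) = 0.048 + 0.104 + 0.015 + 0.022 = 0.189; P(Traffic=moderate | Weather=cloudy) = 0.048/0.189 = 0.25397.
Difference = 0.0021.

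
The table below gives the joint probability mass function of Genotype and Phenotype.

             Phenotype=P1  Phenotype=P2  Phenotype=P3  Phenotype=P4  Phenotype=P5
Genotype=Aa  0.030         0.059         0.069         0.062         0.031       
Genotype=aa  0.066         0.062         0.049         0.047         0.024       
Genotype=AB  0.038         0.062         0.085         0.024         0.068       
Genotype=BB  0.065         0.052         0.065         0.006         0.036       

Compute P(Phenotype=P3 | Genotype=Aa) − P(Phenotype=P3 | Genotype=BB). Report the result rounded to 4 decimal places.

P(Genotype=Aa) = 0.030 + 0.059 + 0.069 + 0.062 + 0.031 = 0.251; P(Phenotype=P3 | Genotype=Aa) = 0.069/0.251 = 0.27490.
P(Genotype=BB) = 0.065 + 0.052 + 0.065 + 0.006 + 0.036 = 0.224; P(Phenotype=P3 | Genotype=BB) = 0.065/0.224 = 0.29018.
Difference = -0.0153.

-0.0153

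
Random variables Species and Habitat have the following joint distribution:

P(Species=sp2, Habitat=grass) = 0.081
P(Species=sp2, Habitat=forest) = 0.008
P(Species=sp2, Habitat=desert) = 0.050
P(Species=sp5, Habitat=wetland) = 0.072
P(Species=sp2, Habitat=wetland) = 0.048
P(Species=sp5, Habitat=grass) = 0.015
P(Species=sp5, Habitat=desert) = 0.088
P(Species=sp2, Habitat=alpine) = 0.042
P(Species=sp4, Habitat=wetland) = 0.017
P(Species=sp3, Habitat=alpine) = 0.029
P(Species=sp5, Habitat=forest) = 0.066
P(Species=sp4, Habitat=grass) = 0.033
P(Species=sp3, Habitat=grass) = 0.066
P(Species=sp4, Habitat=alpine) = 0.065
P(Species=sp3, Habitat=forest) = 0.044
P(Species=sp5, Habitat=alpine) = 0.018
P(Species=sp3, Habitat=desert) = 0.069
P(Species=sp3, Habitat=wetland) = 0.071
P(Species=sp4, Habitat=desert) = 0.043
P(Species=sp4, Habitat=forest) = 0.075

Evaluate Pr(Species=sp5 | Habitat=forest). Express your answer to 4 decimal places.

0.3420

P(Habitat=forest) = 0.008 + 0.044 + 0.075 + 0.066 = 0.193.
P(Species=sp5 | Habitat=forest) = 0.066/0.193 = 0.3420.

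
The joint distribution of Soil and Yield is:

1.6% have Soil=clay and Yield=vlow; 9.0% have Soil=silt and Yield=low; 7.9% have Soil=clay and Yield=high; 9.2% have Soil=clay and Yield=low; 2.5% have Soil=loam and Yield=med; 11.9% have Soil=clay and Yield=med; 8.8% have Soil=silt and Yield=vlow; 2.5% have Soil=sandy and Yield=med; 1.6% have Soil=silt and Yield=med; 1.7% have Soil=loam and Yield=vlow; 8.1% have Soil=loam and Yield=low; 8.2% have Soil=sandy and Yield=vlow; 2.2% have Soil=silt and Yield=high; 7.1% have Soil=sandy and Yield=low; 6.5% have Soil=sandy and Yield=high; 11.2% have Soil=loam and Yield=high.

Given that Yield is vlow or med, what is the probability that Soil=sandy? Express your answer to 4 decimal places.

0.2758

P(Yield=vlow) = 0.082 + 0.017 + 0.016 + 0.088 = 0.203.
P(Yield=med) = 0.025 + 0.025 + 0.119 + 0.016 = 0.185.
P(Yield ∈ {vlow, med}) = 0.203 + 0.185 = 0.388; P(Soil=sandy, Yield ∈ {vlow, med}) = 0.082 + 0.025 = 0.107.
P(Soil=sandy | Yield ∈ {vlow, med}) = 0.107/0.388 = 0.2758.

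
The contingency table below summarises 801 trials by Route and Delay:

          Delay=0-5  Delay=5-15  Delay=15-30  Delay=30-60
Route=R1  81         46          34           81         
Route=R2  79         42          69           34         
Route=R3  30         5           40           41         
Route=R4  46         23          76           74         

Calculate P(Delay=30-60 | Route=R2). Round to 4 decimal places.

Total with Route=R2: 79 + 42 + 69 + 34 = 224.
P(Delay=30-60 | Route=R2) = 34/224 = 0.1518.

0.1518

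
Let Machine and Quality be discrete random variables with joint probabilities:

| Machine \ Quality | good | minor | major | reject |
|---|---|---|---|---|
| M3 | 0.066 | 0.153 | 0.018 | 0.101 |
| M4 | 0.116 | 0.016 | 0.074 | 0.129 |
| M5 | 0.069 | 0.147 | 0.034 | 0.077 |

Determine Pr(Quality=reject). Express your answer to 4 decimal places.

P(Quality=reject) = 0.101 + 0.129 + 0.077 = 0.307.

0.3070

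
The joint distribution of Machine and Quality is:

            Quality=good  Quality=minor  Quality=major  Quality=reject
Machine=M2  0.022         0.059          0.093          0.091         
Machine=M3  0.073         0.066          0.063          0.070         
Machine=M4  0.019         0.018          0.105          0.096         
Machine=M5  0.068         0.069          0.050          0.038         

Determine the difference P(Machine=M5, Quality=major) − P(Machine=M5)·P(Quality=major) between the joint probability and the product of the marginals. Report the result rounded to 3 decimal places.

-0.020

P(Machine=M5) = 0.068 + 0.069 + 0.050 + 0.038 = 0.225.
P(Quality=major) = 0.093 + 0.063 + 0.105 + 0.050 = 0.311.
P(Machine=M5, Quality=major) − P(Machine=M5)P(Quality=major) = 0.050 − 0.225×0.311 = -0.020.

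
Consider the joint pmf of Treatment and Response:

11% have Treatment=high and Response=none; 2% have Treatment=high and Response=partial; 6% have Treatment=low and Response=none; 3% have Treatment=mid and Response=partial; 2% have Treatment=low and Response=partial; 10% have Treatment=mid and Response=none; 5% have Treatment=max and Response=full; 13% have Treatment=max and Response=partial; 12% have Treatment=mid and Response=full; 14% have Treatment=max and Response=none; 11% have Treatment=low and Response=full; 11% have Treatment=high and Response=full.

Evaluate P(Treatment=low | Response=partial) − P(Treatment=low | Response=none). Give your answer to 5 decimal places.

P(Response=partial) = 0.02 + 0.03 + 0.02 + 0.13 = 0.20; P(Treatment=low | Response=partial) = 0.02/0.20 = 0.100000.
P(Response=none) = 0.06 + 0.10 + 0.11 + 0.14 = 0.41; P(Treatment=low | Response=none) = 0.06/0.41 = 0.146341.
Difference = -0.04634.

-0.04634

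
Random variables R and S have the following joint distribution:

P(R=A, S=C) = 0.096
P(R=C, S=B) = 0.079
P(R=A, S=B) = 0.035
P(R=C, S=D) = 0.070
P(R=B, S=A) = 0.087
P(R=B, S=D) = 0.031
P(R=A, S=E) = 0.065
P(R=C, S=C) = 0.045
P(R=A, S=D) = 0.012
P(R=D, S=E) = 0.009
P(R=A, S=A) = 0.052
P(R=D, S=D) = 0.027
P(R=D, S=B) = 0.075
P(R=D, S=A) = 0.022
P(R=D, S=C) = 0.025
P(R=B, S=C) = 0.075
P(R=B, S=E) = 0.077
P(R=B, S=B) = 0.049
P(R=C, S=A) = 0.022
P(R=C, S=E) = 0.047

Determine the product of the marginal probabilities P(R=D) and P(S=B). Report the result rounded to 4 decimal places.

0.0376

P(R=D) = 0.022 + 0.075 + 0.025 + 0.027 + 0.009 = 0.158.
P(S=B) = 0.035 + 0.049 + 0.079 + 0.075 = 0.238.
Product: 0.158 × 0.238 = 0.0376.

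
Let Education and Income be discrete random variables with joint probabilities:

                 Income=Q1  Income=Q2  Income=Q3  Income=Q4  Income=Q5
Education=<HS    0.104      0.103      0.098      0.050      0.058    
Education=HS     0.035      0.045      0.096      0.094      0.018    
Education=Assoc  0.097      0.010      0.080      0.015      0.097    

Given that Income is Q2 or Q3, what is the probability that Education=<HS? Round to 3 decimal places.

P(Income=Q2) = 0.103 + 0.045 + 0.010 = 0.158.
P(Income=Q3) = 0.098 + 0.096 + 0.080 = 0.274.
P(Income ∈ {Q2, Q3}) = 0.158 + 0.274 = 0.432; P(Education=<HS, Income ∈ {Q2, Q3}) = 0.103 + 0.098 = 0.201.
P(Education=<HS | Income ∈ {Q2, Q3}) = 0.201/0.432 = 0.465.

0.465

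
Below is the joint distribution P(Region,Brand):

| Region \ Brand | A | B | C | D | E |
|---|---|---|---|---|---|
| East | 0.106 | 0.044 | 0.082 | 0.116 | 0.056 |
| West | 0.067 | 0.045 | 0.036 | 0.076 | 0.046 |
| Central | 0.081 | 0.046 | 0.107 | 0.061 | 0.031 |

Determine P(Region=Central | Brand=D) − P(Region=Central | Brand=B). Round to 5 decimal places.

P(Brand=D) = 0.116 + 0.076 + 0.061 = 0.253; P(Region=Central | Brand=D) = 0.061/0.253 = 0.241107.
P(Brand=B) = 0.044 + 0.045 + 0.046 = 0.135; P(Region=Central | Brand=B) = 0.046/0.135 = 0.340741.
Difference = -0.09963.

-0.09963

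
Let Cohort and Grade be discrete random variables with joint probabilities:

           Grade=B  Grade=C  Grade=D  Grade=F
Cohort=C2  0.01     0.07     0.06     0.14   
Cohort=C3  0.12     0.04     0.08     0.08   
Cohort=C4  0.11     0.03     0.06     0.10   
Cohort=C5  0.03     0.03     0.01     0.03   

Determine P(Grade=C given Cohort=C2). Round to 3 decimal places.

P(Cohort=C2) = 0.01 + 0.07 + 0.06 + 0.14 = 0.28.
P(Grade=C | Cohort=C2) = 0.07/0.28 = 0.250.

0.250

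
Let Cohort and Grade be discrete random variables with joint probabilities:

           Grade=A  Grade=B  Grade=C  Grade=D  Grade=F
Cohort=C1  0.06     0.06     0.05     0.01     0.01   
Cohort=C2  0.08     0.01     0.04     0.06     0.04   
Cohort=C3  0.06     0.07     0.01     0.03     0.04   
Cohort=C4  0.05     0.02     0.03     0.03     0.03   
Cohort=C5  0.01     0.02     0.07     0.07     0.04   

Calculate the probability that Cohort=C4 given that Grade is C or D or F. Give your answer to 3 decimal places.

0.161

P(Grade=C) = 0.05 + 0.04 + 0.01 + 0.03 + 0.07 = 0.20.
P(Grade=D) = 0.01 + 0.06 + 0.03 + 0.03 + 0.07 = 0.20.
P(Grade=F) = 0.01 + 0.04 + 0.04 + 0.03 + 0.04 = 0.16.
P(Grade ∈ {C, D, F}) = 0.20 + 0.20 + 0.16 = 0.56; P(Cohort=C4, Grade ∈ {C, D, F}) = 0.03 + 0.03 + 0.03 = 0.09.
P(Cohort=C4 | Grade ∈ {C, D, F}) = 0.09/0.56 = 0.161.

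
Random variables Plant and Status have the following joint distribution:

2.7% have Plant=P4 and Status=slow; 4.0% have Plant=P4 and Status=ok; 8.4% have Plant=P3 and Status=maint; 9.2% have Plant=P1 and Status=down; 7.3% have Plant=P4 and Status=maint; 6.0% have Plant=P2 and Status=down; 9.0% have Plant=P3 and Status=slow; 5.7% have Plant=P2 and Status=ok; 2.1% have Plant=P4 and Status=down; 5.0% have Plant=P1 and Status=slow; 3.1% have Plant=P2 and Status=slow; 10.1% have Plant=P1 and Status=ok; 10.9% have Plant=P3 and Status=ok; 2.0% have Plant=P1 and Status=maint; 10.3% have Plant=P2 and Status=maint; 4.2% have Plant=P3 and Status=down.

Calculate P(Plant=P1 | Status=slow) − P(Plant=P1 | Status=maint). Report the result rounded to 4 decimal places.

0.1811

P(Status=slow) = 0.050 + 0.031 + 0.090 + 0.027 = 0.198; P(Plant=P1 | Status=slow) = 0.050/0.198 = 0.25253.
P(Status=maint) = 0.020 + 0.103 + 0.084 + 0.073 = 0.280; P(Plant=P1 | Status=maint) = 0.020/0.280 = 0.07143.
Difference = 0.1811.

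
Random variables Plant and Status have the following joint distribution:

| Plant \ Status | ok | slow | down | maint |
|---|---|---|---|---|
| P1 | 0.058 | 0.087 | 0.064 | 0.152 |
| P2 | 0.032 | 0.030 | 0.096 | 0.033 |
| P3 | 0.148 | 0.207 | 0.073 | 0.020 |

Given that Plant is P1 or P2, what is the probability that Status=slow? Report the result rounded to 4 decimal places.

0.2120

P(Plant=P1) = 0.058 + 0.087 + 0.064 + 0.152 = 0.361.
P(Plant=P2) = 0.032 + 0.030 + 0.096 + 0.033 = 0.191.
P(Plant ∈ {P1, P2}) = 0.361 + 0.191 = 0.552; P(Status=slow, Plant ∈ {P1, P2}) = 0.087 + 0.030 = 0.117.
P(Status=slow | Plant ∈ {P1, P2}) = 0.117/0.552 = 0.2120.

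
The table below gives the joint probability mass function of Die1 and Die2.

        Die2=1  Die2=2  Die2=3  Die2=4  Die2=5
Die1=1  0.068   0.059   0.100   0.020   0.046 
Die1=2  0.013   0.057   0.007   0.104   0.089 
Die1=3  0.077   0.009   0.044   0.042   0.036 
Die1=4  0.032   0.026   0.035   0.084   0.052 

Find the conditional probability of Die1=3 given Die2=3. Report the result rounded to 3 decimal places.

0.237

P(Die2=3) = 0.100 + 0.007 + 0.044 + 0.035 = 0.186.
P(Die1=3 | Die2=3) = 0.044/0.186 = 0.237.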